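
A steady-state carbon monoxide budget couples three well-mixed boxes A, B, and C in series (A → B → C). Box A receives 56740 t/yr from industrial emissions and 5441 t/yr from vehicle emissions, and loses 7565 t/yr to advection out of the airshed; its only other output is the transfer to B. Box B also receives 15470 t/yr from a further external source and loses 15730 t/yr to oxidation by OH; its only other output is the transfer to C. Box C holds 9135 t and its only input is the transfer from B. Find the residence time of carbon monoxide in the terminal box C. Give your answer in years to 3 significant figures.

Box A: F(A→B) = (56740 + 5441) − 7565 = 54616 t/yr.
Box B: F(B→C) = (54616 + 15470) − 15730 = 54356 t/yr.
Box C throughput = its input = 54356 t/yr; τ = 9135 / 54356 = 0.1681 yr.

0.168 yr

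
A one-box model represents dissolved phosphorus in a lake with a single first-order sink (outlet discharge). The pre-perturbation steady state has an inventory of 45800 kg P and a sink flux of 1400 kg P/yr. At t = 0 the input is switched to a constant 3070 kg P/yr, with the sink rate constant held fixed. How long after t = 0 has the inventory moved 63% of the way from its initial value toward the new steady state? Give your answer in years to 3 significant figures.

τ = M₀/F₀ = 45800/1400 = 32.71 yr.
The remaining gap fraction is e^(−t/τ); 63% covered ⇒ e^(−t/τ) = 0.370.
t = −τ ln(0.370) = 32.71 × 0.9943 = 32.53 yr.

32.5 yr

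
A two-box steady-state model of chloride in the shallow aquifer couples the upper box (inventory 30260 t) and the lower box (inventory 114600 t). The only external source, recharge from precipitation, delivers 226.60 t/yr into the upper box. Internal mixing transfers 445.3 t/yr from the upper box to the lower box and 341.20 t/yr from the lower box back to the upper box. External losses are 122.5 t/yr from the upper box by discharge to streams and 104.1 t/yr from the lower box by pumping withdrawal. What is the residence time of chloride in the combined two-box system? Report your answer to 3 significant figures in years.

Treat the two boxes together as one reservoir: the mixing fluxes between them are internal recycling, so τ = ΣM / Σ(external losses).
M_total = 30260 + 114600 = 144860 t.
ΣF_external_out = 122.5 + 104.1 = 226.60 t/yr.
τ = M_total / ΣF_ext = 144860 / 226.60 = 639.3 yr.

639 yr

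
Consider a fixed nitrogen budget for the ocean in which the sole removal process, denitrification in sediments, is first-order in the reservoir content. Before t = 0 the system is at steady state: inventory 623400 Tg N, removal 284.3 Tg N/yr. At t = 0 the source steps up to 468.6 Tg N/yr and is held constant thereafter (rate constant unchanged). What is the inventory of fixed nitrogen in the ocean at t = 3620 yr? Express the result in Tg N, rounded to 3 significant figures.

τ = M₀/F₀ = 623400/284.3 = 2193 yr; rate constant k = 1/τ.
New steady state M_∞ = F₁/k = F₁·τ = 468.6 × 2193 = 1.0275×10^6 Tg N.
M(t) = M_∞ + (M₀ − M_∞)·e^(−t/τ); t/τ = 3620/2193 = 1.651, so e^(−t/τ) = 0.1919.
M(t) = 1.0275×10^6 − 404100 × 0.1919 = 949980 Tg N.

950000 Tg N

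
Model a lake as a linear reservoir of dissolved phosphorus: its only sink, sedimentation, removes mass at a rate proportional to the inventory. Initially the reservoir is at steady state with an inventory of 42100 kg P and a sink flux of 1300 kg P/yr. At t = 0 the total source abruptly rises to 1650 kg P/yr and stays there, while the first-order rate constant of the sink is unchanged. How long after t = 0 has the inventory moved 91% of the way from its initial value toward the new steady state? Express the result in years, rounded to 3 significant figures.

τ = M₀/F₀ = 42100/1300 = 32.38 yr.
The remaining gap fraction is e^(−t/τ); 91% covered ⇒ e^(−t/τ) = 0.0900.
t = −τ ln(0.0900) = 32.38 × 2.408 = 77.98 yr.

78.0 yr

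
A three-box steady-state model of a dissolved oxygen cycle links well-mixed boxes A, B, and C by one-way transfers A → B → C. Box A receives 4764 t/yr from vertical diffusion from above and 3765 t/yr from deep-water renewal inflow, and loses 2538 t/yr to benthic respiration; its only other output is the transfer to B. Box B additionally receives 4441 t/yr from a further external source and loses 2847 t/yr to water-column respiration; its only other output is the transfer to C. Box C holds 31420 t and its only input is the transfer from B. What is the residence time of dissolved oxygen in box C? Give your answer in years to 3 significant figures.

Box A: F(A→B) = (4764 + 3765) − 2538 = 5991.0 t/yr.
Box B: F(B→C) = (5991.0 + 4441) − 2847 = 7585.0 t/yr.
Box C throughput = its input = 7585.0 t/yr; τ = 31420 / 7585.0 = 4.142 yr.

4.14 yr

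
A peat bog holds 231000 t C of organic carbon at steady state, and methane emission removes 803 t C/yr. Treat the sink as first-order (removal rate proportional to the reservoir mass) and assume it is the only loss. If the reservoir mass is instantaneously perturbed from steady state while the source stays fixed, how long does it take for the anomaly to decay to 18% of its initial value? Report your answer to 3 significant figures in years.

493 yr

For a linear reservoir the anomaly decays as exp(−t/τ) with τ = M/F = 231000/803 = 287.7 yr.
exp(−t/τ) = 0.18 ⇒ t = −τ ln(0.18) = 287.7 × 1.715 = 493.3 yr.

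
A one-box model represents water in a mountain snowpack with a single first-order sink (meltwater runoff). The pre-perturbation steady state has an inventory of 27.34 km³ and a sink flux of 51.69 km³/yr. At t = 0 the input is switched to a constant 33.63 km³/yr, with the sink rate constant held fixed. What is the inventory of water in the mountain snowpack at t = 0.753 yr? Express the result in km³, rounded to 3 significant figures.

20.1 km³

The sink rate constant is k = F₀/M₀ = 51.69/27.34 = 1.891 yr⁻¹.
Solving dM/dt = F₁ − kM with M(0) = M₀ gives M(t) = F₁/k + (M₀ − F₁/k)·e^(−kt).
F₁/k = 33.63/1.891 = 17.788 km³; kt = 1.891 × 0.753 = 1.424, e^(−kt) = 0.2408.
M(0.753) = 17.788 + (27.34 − 17.788) × 0.2408 = 17.788 + 2.301 = 20.088 km³.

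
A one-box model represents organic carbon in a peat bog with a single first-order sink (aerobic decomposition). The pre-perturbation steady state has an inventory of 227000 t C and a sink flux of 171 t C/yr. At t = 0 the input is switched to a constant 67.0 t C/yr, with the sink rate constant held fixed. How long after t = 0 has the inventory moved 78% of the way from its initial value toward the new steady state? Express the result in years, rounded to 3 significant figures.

τ = M₀/F₀ = 227000/171 = 1327 yr.
The remaining gap fraction is e^(−t/τ); 78% covered ⇒ e^(−t/τ) = 0.220.
t = −τ ln(0.220) = 1327 × 1.514 = 2010 yr.

2010 yr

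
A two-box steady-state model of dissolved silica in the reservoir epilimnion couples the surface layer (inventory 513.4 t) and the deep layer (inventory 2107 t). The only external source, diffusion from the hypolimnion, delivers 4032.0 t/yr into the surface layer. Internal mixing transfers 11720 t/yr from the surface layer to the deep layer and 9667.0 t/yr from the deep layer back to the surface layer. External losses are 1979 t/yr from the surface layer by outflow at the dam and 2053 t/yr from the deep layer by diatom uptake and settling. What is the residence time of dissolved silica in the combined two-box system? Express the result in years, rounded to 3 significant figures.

For the system as a whole, the A↔B exchange is internal and contributes nothing to the throughput; only the external sinks remove mass.
M_total = 513.4 + 2107 = 2620.4 t.
ΣF_external_out = 1979 + 2053 = 4032.0 t/yr.
τ = M_total / ΣF_ext = 2620.4 / 4032.0 = 0.6499 yr.

0.650 yr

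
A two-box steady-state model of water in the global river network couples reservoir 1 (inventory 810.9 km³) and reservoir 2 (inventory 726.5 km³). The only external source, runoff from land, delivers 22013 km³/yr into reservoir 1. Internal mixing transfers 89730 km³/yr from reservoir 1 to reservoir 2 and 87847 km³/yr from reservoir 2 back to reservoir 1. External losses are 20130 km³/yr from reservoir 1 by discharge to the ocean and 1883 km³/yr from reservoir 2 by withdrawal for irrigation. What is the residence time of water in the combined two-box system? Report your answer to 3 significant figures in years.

For the system as a whole, the A↔B exchange is internal and contributes nothing to the throughput; only the external sinks remove mass.
M_total = 810.9 + 726.5 = 1537.4 km³.
ΣF_external_out = 20130 + 1883 = 22013 km³/yr.
τ = M_total / ΣF_ext = 1537.4 / 22013 = 0.06984 yr.

0.0698 yr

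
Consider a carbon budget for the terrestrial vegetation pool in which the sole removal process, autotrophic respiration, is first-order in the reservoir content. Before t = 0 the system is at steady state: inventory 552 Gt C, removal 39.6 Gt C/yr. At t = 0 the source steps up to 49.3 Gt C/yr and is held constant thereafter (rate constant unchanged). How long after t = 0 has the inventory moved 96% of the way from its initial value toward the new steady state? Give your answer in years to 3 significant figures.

44.9 yr

τ = M₀/F₀ = 552/39.6 = 13.94 yr.
The remaining gap fraction is e^(−t/τ); 96% covered ⇒ e^(−t/τ) = 0.0400.
t = −τ ln(0.0400) = 13.94 × 3.219 = 44.87 yr.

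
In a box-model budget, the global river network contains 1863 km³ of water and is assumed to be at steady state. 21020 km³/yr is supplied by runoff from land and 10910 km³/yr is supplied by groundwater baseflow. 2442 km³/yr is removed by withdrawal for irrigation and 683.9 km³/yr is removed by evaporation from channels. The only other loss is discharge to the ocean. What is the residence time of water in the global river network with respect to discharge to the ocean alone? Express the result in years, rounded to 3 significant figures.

At steady state ΣF_in = ΣF_out.
ΣF_in = 21020 + 10910 = 31930 km³/yr.
Discharge to the ocean flux = ΣF_in − (2442 + 683.9) = 31930 − 3126 = 28800 km³/yr.
τ = M / F = 1863 / 28800 = 0.06468 yr.

0.0647 yr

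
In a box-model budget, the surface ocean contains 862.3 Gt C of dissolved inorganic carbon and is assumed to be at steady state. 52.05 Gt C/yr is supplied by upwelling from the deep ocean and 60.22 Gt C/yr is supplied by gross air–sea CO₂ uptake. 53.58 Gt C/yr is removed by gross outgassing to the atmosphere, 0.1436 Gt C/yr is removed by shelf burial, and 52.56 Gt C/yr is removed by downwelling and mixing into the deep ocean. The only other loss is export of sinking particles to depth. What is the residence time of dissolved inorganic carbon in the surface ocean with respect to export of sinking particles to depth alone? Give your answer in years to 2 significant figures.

140 yr

At steady state ΣF_in = ΣF_out.
ΣF_in = 52.05 + 60.22 = 112.27 Gt C/yr.
Export of sinking particles to depth flux = ΣF_in − (53.58 + 0.1436 + 52.56) = 112.27 − 106.3 = 5.986 Gt C/yr.
τ = M / F = 862.3 / 5.986 = 144.0 yr.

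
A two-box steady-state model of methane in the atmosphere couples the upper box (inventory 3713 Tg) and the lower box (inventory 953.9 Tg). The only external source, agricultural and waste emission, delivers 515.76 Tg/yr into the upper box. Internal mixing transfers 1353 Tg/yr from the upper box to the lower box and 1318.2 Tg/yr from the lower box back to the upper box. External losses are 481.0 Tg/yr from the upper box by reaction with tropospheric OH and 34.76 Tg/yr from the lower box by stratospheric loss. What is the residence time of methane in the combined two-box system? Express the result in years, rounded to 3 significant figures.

Residence time in the combined system uses the total inventory and the total *external* removal — internal exchanges between the two boxes cancel.
M_total = 3713 + 953.9 = 4666.9 Tg.
ΣF_external_out = 481.0 + 34.76 = 515.76 Tg/yr.
τ = M_total / ΣF_ext = 4666.9 / 515.76 = 9.049 yr.

9.05 yr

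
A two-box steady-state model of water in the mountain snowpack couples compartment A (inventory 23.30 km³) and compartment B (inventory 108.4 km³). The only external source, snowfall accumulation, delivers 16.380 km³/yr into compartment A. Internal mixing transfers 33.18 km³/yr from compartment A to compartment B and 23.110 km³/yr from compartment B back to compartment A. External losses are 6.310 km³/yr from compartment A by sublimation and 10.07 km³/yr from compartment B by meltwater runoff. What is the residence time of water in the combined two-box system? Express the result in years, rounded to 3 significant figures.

Treat the two boxes together as one reservoir: the mixing fluxes between them are internal recycling, so τ = ΣM / Σ(external losses).
M_total = 23.30 + 108.4 = 131.70 km³.
ΣF_external_out = 6.310 + 10.07 = 16.380 km³/yr.
τ = M_total / ΣF_ext = 131.70 / 16.380 = 8.040 yr.

8.04 yr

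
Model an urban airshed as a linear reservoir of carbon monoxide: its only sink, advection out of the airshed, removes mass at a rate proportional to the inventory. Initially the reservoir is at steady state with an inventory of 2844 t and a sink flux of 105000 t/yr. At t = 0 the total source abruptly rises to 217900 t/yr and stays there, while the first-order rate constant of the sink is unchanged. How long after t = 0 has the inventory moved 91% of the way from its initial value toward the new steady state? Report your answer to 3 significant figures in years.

0.0652 yr

τ = M₀/F₀ = 2844/105000 = 0.02709 yr.
The remaining gap fraction is e^(−t/τ); 91% covered ⇒ e^(−t/τ) = 0.0900.
t = −τ ln(0.0900) = 0.02709 × 2.408 = 0.06522 yr.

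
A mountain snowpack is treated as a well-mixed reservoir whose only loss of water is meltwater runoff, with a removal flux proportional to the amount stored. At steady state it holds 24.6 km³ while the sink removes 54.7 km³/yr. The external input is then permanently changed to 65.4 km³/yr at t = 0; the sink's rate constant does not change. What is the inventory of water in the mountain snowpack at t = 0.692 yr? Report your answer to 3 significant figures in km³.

28.4 km³

τ = M₀/F₀ = 24.6/54.7 = 0.4497 yr; rate constant k = 1/τ.
New steady state M_∞ = F₁/k = F₁·τ = 65.4 × 0.4497 = 29.412 km³.
M(t) = M_∞ + (M₀ − M_∞)·e^(−t/τ); t/τ = 0.692/0.4497 = 1.539, so e^(−t/τ) = 0.2147.
M(t) = 29.412 − 4.812 × 0.2147 = 28.379 km³.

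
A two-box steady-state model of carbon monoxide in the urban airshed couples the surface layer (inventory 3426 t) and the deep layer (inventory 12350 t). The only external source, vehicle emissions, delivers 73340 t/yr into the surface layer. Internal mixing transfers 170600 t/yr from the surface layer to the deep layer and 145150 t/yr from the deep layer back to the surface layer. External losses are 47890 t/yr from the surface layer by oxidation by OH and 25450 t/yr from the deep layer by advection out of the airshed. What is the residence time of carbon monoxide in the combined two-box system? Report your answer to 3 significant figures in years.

0.215 yr

Treat the two boxes together as one reservoir: the mixing fluxes between them are internal recycling, so τ = ΣM / Σ(external losses).
M_total = 3426 + 12350 = 15776 t.
ΣF_external_out = 47890 + 25450 = 73340 t/yr.
τ = M_total / ΣF_ext = 15776 / 73340 = 0.2151 yr.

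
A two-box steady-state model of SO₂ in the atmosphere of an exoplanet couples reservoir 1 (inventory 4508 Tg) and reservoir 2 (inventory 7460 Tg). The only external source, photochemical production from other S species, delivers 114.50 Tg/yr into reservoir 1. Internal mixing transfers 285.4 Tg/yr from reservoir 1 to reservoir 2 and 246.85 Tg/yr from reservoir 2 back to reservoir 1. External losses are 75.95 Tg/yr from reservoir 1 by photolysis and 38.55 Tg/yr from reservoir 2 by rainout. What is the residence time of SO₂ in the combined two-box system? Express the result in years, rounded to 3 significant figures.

105 yr

For the system as a whole, the A↔B exchange is internal and contributes nothing to the throughput; only the external sinks remove mass.
M_total = 4508 + 7460 = 11968 Tg.
ΣF_external_out = 75.95 + 38.55 = 114.50 Tg/yr.
τ = M_total / ΣF_ext = 11968 / 114.50 = 104.5 yr.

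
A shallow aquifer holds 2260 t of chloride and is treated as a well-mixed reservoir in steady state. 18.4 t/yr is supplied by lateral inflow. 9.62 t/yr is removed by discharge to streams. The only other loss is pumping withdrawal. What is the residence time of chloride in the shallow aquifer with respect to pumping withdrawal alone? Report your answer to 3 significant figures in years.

257 yr

At steady state ΣF_in = ΣF_out.
ΣF_in = 18.400 t/yr.
Pumping withdrawal flux = ΣF_in − (9.62) = 18.400 − 9.620 = 8.780 t/yr.
τ = M / F = 2260 / 8.780 = 257.4 yr.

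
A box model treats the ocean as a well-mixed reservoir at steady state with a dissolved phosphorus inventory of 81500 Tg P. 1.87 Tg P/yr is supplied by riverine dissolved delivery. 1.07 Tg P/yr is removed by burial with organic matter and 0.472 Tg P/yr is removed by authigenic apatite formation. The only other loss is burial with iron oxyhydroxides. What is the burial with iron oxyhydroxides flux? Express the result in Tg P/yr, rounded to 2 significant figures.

At steady state ΣF_in = ΣF_out.
ΣF_in = 1.8700 Tg P/yr.
Burial with iron oxyhydroxides flux = ΣF_in − (1.07 + 0.472) = 1.8700 − 1.542 = 0.3280 Tg P/yr.

0.33 Tg P/yr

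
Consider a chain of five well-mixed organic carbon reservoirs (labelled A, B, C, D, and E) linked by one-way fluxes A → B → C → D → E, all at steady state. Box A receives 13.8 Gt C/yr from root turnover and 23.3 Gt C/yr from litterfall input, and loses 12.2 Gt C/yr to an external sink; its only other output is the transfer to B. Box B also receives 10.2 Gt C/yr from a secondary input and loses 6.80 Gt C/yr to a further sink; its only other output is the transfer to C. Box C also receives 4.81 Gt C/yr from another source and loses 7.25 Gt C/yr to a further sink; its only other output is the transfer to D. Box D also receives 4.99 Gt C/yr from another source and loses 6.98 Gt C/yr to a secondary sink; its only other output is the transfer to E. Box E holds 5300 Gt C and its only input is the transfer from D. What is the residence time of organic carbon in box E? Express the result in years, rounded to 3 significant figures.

Box A: F(A→B) = (13.8 + 23.3) − 12.2 = 24.900 Gt C/yr.
Box B: F(B→C) = (24.900 + 10.2) − 6.80 = 28.300 Gt C/yr.
Box C: F(C→D) = (28.300 + 4.81) − 7.25 = 25.860 Gt C/yr.
Box D: F(D→E) = (25.860 + 4.99) − 6.98 = 23.870 Gt C/yr.
Box E throughput = its input = 23.870 Gt C/yr; τ = 5300 / 23.870 = 222.0 yr.

222 yr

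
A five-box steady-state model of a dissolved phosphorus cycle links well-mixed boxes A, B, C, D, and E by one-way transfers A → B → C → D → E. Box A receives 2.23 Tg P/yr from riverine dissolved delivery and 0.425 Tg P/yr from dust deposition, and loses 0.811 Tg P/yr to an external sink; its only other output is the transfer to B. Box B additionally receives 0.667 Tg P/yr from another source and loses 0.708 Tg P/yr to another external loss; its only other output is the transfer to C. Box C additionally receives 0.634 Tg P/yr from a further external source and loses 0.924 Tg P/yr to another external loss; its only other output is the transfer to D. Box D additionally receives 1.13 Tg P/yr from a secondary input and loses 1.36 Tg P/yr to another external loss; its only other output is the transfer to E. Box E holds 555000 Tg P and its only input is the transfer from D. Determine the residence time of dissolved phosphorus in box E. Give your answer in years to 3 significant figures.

Box A: F(A→B) = (2.23 + 0.425) − 0.811 = 1.8440 Tg P/yr.
Box B: F(B→C) = (1.8440 + 0.667) − 0.708 = 1.8030 Tg P/yr.
Box C: F(C→D) = (1.8030 + 0.634) − 0.924 = 1.5130 Tg P/yr.
Box D: F(D→E) = (1.5130 + 1.13) − 1.36 = 1.2830 Tg P/yr.
Box E throughput = its input = 1.2830 Tg P/yr; τ = 555000 / 1.2830 = 432600 yr.

433000 yr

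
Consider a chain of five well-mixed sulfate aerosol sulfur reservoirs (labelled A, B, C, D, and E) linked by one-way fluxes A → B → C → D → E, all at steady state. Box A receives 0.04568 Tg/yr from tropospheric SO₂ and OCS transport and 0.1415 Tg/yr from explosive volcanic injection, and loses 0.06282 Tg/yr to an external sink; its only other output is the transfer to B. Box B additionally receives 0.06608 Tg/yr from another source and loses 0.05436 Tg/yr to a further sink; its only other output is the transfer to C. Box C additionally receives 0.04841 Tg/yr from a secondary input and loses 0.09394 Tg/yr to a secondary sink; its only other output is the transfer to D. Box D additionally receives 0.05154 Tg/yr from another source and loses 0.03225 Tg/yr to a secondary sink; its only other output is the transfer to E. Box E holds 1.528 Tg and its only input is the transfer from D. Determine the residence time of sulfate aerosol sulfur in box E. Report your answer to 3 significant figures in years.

13.9 yr

Box A: F(A→B) = (0.04568 + 0.1415) − 0.06282 = 0.12436 Tg/yr.
Box B: F(B→C) = (0.12436 + 0.06608) − 0.05436 = 0.13608 Tg/yr.
Box C: F(C→D) = (0.13608 + 0.04841) − 0.09394 = 0.090550 Tg/yr.
Box D: F(D→E) = (0.090550 + 0.05154) − 0.03225 = 0.10984 Tg/yr.
Box E throughput = its input = 0.10984 Tg/yr; τ = 1.528 / 0.10984 = 13.91 yr.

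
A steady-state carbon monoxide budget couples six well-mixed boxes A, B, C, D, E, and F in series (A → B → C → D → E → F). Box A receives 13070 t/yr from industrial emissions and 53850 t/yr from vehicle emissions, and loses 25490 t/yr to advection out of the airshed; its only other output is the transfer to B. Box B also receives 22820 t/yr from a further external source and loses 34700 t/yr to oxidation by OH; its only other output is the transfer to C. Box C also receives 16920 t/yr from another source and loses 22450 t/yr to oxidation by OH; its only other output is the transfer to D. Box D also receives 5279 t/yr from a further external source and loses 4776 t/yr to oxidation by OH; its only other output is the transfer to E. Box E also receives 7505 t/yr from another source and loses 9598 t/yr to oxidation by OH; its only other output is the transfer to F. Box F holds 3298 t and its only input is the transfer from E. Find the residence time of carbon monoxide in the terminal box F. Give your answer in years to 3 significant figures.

Box A: F(A→B) = (13070 + 53850) − 25490 = 41430 t/yr.
Box B: F(B→C) = (41430 + 22820) − 34700 = 29550 t/yr.
Box C: F(C→D) = (29550 + 16920) − 22450 = 24020 t/yr.
Box D: F(D→E) = (24020 + 5279) − 4776 = 24523 t/yr.
Box E: F(E→F) = (24523 + 7505) − 9598 = 22430 t/yr.
Box F throughput = its input = 22430 t/yr; τ = 3298 / 22430 = 0.1470 yr.

0.147 yr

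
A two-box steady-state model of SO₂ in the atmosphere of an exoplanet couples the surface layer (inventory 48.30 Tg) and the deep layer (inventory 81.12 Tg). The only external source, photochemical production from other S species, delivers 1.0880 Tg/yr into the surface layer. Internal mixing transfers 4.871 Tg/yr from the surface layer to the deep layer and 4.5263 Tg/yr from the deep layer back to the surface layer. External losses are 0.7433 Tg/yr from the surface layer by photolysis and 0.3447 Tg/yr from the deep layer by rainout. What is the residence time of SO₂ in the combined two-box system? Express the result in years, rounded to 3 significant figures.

Treat the two boxes together as one reservoir: the mixing fluxes between them are internal recycling, so τ = ΣM / Σ(external losses).
M_total = 48.30 + 81.12 = 129.42 Tg.
ΣF_external_out = 0.7433 + 0.3447 = 1.0880 Tg/yr.
τ = M_total / ΣF_ext = 129.42 / 1.0880 = 119.0 yr.

119 yr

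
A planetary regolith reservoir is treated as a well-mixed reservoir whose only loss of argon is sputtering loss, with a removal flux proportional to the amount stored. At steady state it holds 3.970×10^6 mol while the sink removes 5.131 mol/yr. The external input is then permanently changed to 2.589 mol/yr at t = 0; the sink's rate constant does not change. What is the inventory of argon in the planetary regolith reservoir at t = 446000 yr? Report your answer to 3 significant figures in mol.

3.11×10^6 mol

τ = M₀/F₀ = 3.970×10^6/5.131 = 773700 yr; rate constant k = 1/τ.
New steady state M_∞ = F₁/k = F₁·τ = 2.589 × 773700 = 2.0032×10^6 mol.
M(t) = M_∞ + (M₀ − M_∞)·e^(−t/τ); t/τ = 446000/773700 = 0.5764, so e^(−t/τ) = 0.5619.
M(t) = 2.0032×10^6 + 1.967×10^6 × 0.5619 = 3.1083×10^6 mol.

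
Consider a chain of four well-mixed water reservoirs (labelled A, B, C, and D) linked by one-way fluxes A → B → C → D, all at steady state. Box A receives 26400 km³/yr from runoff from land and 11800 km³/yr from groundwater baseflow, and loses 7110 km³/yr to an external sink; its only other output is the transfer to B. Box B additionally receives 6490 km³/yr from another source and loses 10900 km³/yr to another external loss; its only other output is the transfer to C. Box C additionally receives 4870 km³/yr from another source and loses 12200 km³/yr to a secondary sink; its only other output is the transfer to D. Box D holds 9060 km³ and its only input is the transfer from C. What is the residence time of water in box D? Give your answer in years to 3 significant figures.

Box A: F(A→B) = (26400 + 11800) − 7110 = 31090 km³/yr.
Box B: F(B→C) = (31090 + 6490) − 10900 = 26680 km³/yr.
Box C: F(C→D) = (26680 + 4870) − 12200 = 19350 km³/yr.
Box D throughput = its input = 19350 km³/yr; τ = 9060 / 19350 = 0.4682 yr.

0.468 yr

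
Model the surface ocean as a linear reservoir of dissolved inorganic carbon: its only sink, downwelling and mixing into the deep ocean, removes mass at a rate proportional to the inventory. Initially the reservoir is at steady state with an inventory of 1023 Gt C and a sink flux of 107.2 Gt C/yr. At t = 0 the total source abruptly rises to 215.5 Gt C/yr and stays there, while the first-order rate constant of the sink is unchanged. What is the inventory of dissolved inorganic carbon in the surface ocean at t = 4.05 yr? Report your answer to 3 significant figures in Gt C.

The sink rate constant is k = F₀/M₀ = 107.2/1023 = 0.1048 yr⁻¹.
Solving dM/dt = F₁ − kM with M(0) = M₀ gives M(t) = F₁/k + (M₀ − F₁/k)·e^(−kt).
F₁/k = 215.5/0.1048 = 2056.5 Gt C; kt = 0.1048 × 4.05 = 0.4244, e^(−kt) = 0.6542.
M(4.05) = 2056.5 + (1023 − 2056.5) × 0.6542 = 2056.5 − 676.1 = 1380.4 Gt C.

1380 Gt C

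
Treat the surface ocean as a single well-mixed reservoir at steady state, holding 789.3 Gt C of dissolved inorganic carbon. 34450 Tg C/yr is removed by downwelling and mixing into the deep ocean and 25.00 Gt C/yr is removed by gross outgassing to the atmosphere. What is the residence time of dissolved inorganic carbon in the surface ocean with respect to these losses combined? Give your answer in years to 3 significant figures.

13.3 yr

Convert the downwelling and mixing into the deep ocean flux: 34450 Tg C/yr = 34.45 Gt C/yr.
Total removal = 34.45 + 25.00 = 59.450 Gt C/yr.
τ = M / ΣF_out = 789.3 / 59.450 = 13.28 yr.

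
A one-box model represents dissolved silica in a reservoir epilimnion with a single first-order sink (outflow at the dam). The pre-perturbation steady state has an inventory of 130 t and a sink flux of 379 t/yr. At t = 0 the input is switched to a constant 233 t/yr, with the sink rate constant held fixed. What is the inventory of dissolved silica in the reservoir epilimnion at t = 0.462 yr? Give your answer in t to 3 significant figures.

92.9 t

τ = M₀/F₀ = 130/379 = 0.3430 yr; rate constant k = 1/τ.
New steady state M_∞ = F₁/k = F₁·τ = 233 × 0.3430 = 79.921 t.
M(t) = M_∞ + (M₀ − M_∞)·e^(−t/τ); t/τ = 0.462/0.3430 = 1.347, so e^(−t/τ) = 0.2600.
M(t) = 79.921 + 50.08 × 0.2600 = 92.944 t.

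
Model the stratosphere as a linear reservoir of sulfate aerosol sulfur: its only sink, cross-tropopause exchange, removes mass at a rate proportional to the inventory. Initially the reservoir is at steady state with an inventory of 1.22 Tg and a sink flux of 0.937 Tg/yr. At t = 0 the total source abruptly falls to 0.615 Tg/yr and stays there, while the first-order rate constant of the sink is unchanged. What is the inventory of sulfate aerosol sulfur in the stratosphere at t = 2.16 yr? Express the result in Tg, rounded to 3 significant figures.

Residence time τ = M₀/F₀ = 1.302 yr. The eventual steady state is M_∞ = M₀·(F₁/F₀) = 1.22 × 0.615/0.937 = 0.80075 Tg.
The anomaly ΔM(t) = M(t) − M_∞ decays as ΔM₀·e^(−t/τ) with ΔM₀ = 1.22 − 0.80075 = 0.4193 Tg.
At t = 2.16 yr, e^(−t/τ) = e^(−1.659) = 0.1903, so ΔM = 0.07980 Tg and M = 0.80075 + 0.07980 = 0.88055 Tg.

0.881 Tg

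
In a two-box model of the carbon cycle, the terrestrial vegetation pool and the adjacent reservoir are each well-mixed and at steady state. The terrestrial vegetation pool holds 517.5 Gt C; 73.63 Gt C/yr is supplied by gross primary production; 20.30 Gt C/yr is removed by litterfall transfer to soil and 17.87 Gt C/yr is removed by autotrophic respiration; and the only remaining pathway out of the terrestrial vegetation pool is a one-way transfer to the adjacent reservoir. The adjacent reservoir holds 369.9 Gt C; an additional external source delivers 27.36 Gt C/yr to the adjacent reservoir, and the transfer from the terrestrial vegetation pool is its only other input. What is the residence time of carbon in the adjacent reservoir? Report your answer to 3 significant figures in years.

Balance the terrestrial vegetation pool: ΣF_in = 73.630 Gt C/yr.
Transfer to the adjacent reservoir = ΣF_in − (20.30 + 17.87) = 35.460 Gt C/yr.
Total input to the adjacent reservoir = 35.460 + 27.36 = 62.820 Gt C/yr; at steady state this equals its total output.
τ = M / F = 369.9 / 62.820 = 5.888 yr.

5.89 yr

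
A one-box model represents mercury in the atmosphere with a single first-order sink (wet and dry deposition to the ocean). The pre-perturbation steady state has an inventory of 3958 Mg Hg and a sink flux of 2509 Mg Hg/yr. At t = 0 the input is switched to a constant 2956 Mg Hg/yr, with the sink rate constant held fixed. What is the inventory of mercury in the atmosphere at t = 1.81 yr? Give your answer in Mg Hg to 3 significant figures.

τ = M₀/F₀ = 3958/2509 = 1.578 yr; rate constant k = 1/τ.
New steady state M_∞ = F₁/k = F₁·τ = 2956 × 1.578 = 4663.2 Mg Hg.
M(t) = M_∞ + (M₀ − M_∞)·e^(−t/τ); t/τ = 1.81/1.578 = 1.147, so e^(−t/τ) = 0.3175.
M(t) = 4663.2 − 705.2 × 0.3175 = 4439.3 Mg Hg.

4440 Mg Hg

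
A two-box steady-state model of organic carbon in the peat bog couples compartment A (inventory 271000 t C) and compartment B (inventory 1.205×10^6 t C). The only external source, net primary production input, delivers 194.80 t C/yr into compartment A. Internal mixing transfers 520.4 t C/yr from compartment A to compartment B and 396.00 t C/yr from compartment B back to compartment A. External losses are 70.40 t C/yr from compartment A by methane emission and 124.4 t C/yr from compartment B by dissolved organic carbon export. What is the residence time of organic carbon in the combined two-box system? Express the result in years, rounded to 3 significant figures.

For the system as a whole, the A↔B exchange is internal and contributes nothing to the throughput; only the external sinks remove mass.
M_total = 271000 + 1.205×10^6 = 1.4760×10^6 t C.
ΣF_external_out = 70.40 + 124.4 = 194.80 t C/yr.
τ = M_total / ΣF_ext = 1.4760×10^6 / 194.80 = 7577 yr.

7580 yr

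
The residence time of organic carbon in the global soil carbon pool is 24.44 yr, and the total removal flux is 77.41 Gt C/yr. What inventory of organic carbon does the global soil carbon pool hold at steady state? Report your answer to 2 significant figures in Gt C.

1900 Gt C

τ = M/F ⇒ M = τ × F = 24.44 × 77.41 = 1892 Gt C.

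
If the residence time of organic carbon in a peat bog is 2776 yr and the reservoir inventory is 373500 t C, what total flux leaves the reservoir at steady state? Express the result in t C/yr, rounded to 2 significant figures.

130 t C/yr

F = M / τ = 373500 / 2776 = 134.5 t C/yr.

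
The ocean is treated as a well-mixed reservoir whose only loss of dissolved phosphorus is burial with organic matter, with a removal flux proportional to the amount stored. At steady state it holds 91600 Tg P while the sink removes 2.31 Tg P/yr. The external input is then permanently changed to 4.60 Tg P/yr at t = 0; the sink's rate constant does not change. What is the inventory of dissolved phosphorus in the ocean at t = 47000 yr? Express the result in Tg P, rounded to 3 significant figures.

155000 Tg P

τ = M₀/F₀ = 91600/2.31 = 39650 yr; rate constant k = 1/τ.
New steady state M_∞ = F₁/k = F₁·τ = 4.60 × 39650 = 182410 Tg P.
M(t) = M_∞ + (M₀ − M_∞)·e^(−t/τ); t/τ = 47000/39650 = 1.185, so e^(−t/τ) = 0.3057.
M(t) = 182410 − 90810 × 0.3057 = 154650 Tg P.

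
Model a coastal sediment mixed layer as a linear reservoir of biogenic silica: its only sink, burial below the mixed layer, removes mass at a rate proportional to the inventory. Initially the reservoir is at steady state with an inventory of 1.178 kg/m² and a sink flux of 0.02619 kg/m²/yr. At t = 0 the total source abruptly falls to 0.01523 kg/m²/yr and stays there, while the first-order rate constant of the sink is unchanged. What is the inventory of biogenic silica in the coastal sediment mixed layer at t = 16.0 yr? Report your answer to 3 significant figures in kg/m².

1.03 kg/m²

The sink rate constant is k = F₀/M₀ = 0.02619/1.178 = 0.02223 yr⁻¹.
Solving dM/dt = F₁ − kM with M(0) = M₀ gives M(t) = F₁/k + (M₀ − F₁/k)·e^(−kt).
F₁/k = 0.01523/0.02223 = 0.68503 kg/m²; kt = 0.02223 × 16.0 = 0.3557, e^(−kt) = 0.7007.
M(16.0) = 0.68503 + (1.178 − 0.68503) × 0.7007 = 0.68503 + 0.3454 = 1.0304 kg/m².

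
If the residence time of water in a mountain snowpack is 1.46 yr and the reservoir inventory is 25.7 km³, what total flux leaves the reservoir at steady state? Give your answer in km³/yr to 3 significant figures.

F = M / τ = 25.7 / 1.46 = 17.60 km³/yr.

17.6 km³/yr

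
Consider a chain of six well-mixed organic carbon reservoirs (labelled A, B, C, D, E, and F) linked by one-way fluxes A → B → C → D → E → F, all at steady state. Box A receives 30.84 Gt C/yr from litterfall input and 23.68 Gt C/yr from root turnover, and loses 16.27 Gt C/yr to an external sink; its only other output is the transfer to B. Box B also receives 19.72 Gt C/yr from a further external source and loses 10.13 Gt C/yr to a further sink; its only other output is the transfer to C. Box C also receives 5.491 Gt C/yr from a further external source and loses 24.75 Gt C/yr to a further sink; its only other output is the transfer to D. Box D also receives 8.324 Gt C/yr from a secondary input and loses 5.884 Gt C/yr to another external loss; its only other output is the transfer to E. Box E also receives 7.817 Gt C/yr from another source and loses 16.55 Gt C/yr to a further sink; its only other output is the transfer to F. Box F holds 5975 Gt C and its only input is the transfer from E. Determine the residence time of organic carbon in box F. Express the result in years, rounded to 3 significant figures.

Box A: F(A→B) = (30.84 + 23.68) − 16.27 = 38.250 Gt C/yr.
Box B: F(B→C) = (38.250 + 19.72) − 10.13 = 47.840 Gt C/yr.
Box C: F(C→D) = (47.840 + 5.491) − 24.75 = 28.581 Gt C/yr.
Box D: F(D→E) = (28.581 + 8.324) − 5.884 = 31.021 Gt C/yr.
Box E: F(E→F) = (31.021 + 7.817) − 16.55 = 22.288 Gt C/yr.
Box F throughput = its input = 22.288 Gt C/yr; τ = 5975 / 22.288 = 268.1 yr.

268 yr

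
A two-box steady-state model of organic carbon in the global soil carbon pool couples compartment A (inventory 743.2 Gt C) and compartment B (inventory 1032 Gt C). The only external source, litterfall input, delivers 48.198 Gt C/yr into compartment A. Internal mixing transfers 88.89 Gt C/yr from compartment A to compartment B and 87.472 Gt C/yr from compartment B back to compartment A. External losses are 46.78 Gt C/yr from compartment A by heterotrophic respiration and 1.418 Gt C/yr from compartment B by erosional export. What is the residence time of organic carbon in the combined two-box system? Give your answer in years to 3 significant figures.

For the system as a whole, the A↔B exchange is internal and contributes nothing to the throughput; only the external sinks remove mass.
M_total = 743.2 + 1032 = 1775.2 Gt C.
ΣF_external_out = 46.78 + 1.418 = 48.198 Gt C/yr.
τ = M_total / ΣF_ext = 1775.2 / 48.198 = 36.83 yr.

36.8 yr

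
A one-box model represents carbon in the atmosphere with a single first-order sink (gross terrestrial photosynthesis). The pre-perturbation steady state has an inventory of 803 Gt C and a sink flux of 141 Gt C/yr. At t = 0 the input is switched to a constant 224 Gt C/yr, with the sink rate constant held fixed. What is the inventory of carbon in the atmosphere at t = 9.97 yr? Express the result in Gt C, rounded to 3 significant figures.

Residence time τ = M₀/F₀ = 5.695 yr. The eventual steady state is M_∞ = M₀·(F₁/F₀) = 803 × 224/141 = 1275.7 Gt C.
The anomaly ΔM(t) = M(t) − M_∞ decays as ΔM₀·e^(−t/τ) with ΔM₀ = 803 − 1275.7 = −472.7 Gt C.
At t = 9.97 yr, e^(−t/τ) = e^(−1.751) = 0.1737, so ΔM = −82.09 Gt C and M = 1275.7 − 82.09 = 1193.6 Gt C.

1190 Gt C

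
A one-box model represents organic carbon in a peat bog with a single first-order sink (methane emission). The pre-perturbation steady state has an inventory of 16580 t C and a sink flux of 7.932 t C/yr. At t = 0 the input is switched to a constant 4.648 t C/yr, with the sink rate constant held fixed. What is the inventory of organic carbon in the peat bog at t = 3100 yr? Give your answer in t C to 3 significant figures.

11300 t C

τ = M₀/F₀ = 16580/7.932 = 2090 yr; rate constant k = 1/τ.
New steady state M_∞ = F₁/k = F₁·τ = 4.648 × 2090 = 9715.6 t C.
M(t) = M_∞ + (M₀ − M_∞)·e^(−t/τ); t/τ = 3100/2090 = 1.483, so e^(−t/τ) = 0.2269.
M(t) = 9715.6 + 6864 × 0.2269 = 11273 t C.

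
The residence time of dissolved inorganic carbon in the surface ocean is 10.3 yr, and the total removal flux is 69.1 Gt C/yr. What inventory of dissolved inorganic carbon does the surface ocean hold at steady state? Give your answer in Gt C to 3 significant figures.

712 Gt C

τ = M/F ⇒ M = τ × F = 10.3 × 69.1 = 711.7 Gt C.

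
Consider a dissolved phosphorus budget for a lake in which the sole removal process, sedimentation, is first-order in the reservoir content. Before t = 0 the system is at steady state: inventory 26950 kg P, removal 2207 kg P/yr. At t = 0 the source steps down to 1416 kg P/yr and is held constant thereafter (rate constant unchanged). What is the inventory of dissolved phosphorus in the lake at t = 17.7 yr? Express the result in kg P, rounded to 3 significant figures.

19600 kg P

The sink rate constant is k = F₀/M₀ = 2207/26950 = 0.08189 yr⁻¹.
Solving dM/dt = F₁ − kM with M(0) = M₀ gives M(t) = F₁/k + (M₀ − F₁/k)·e^(−kt).
F₁/k = 1416/0.08189 = 17291 kg P; kt = 0.08189 × 17.7 = 1.449, e^(−kt) = 0.2347.
M(17.7) = 17291 + (26950 − 17291) × 0.2347 = 17291 + 2267 = 19558 kg P.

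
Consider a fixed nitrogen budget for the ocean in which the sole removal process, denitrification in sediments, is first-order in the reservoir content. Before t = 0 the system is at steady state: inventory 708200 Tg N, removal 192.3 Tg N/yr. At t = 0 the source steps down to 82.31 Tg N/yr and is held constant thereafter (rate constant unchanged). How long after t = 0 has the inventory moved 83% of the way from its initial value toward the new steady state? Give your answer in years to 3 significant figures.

τ = M₀/F₀ = 708200/192.3 = 3683 yr.
The remaining gap fraction is e^(−t/τ); 83% covered ⇒ e^(−t/τ) = 0.170.
t = −τ ln(0.170) = 3683 × 1.772 = 6526 yr.

6530 yr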